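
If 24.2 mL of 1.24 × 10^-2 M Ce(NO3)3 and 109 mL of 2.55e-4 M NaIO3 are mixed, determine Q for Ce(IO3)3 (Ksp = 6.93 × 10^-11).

Total volume = 24.2 + 109 = 133.2 mL.
[Ce^3+] = 1.24 × 10^-2 × (24.2/133.2) = 2.253 × 10^-3 M
[IO3^-] = 2.55 × 10^-4 × (109/133.2) = 2.087 × 10^-4 M
Ce(IO3)3(s) ⇌ Ce^3+(aq) + 3 IO3^-(aq), so Q = [Ce^3+][IO3^-]^3
Q = (2.253 x 10^-3)(2.087 × 10^-4)^3 = 2.05 × 10^-14
Q < Ksp, so no precipitate of Ce(IO3)3 forms.

Q ≈ 2.05e-14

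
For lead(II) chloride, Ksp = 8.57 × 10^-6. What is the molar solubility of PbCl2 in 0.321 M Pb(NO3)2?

s ≈ 2.58e-3 M

PbCl2(s) ⇌ Pb^2+(aq) + 2 Cl^-(aq)
Ksp = [Pb^2+][Cl^-]^2
Let s be the molar solubility in this solution. [Pb^2+] = 0.321 + s ≈ 0.321, [Cl^-] = 2s (since Pb^2+ from Pb(NO3)2 dominates).
Ksp ≈ 0.321 × (2s)^2
s = 2.58 × 10^-3 M
Check: s = 2.6 × 10^-3 ≪ 0.321, so the approximation is valid.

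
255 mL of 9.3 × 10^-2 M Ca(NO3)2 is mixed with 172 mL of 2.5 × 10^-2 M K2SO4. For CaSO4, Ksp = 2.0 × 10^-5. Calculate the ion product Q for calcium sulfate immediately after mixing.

Total volume = 255 + 172 = 427 mL.
[Ca^2+] = 9.3 x 10^-2 × (255/427) = 5.55 x 10^-2 M
[SO4^2-] = 2.5 × 10^-2 × (172/427) = 1.01 x 10^-2 M
CaSO4(s) ⇌ Ca^2+ + SO4^2-, so Q = [Ca^2+][SO4^2-]
Q = (5.55 × 10^-2)(1.01 × 10^-2) = 5.6 x 10^-4
Q > Ksp, so CaSO4 will precipitate.

5.6 × 10^-4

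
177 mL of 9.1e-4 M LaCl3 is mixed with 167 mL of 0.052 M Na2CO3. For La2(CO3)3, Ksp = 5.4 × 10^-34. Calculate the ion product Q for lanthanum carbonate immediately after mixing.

3.5 × 10^-12

Total volume = 177 + 167 = 344 mL.
[La^3+] = 9.1 x 10^-4 × (177/344) = 4.68 × 10^-4 M
[CO3^2-] = 5.2 × 10^-2 × (167/344) = 2.52 x 10^-2 M
La2(CO3)3(s) <=> 2 La^3+(aq) + 3 CO3^2-(aq), so Q = [La^3+]^2[CO3^2-]^3
Q = (4.68 × 10^-4)^2(2.52 × 10^-2)^3 = 3.5 × 10^-12
Q > Ksp, so La2(CO3)3 will precipitate.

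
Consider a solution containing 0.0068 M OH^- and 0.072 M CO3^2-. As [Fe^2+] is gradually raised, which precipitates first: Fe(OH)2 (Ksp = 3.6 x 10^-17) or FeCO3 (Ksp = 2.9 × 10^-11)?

Fe(OH)2

Each salt begins to precipitate when Q = Ksp, i.e. when [Fe^2+] reaches its threshold.
For Fe(OH)2: 3.6 x 10^-17 = (0.0068)^2 × [Fe^2+]  ⇒  [Fe^2+] = 7.8 × 10^-13 M.
For FeCO3: 2.9 × 10^-11 = 0.072 × [Fe^2+]  ⇒  [Fe^2+] = 4.0 × 10^-10 M.
The salt with the lower threshold [Fe^2+] precipitates first: Fe(OH)2.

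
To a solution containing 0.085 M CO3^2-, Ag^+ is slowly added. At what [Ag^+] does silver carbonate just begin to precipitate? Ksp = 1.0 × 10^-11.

[Ag^+] = 1.1 x 10^-5 M

Ag2CO3(s) ⇌ 2 Ag^+(aq) + CO3^2-(aq)
Ksp = [Ag^+]^2[CO3^2-]
Precipitation begins when Q = Ksp. With [CO3^2-] = 0.085 M:
1.0 × 10^-11 = (0.085) × [Ag^+]^2
[Ag^+] = (1.0 × 10^-11 / 8.5 x 10^-2)^(1/2) = 1.1 × 10^-5 M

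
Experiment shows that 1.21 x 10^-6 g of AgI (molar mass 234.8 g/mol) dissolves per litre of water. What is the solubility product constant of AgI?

Molar solubility s = (1.21 × 10^-6 g/L) / (234.8 g/mol) = 5.153 × 10^-9 M.
AgI(s) ⇌ Ag^+ + I^-
If s mol/L of AgI dissolves, [Ag^+] = s and [I^-] = s.
Ksp = [Ag^+][I^-]
Ksp = s × s = s^2
Ksp = (5.153 × 10^-9)^2 = 2.66 × 10^-17

Ksp = 2.66 x 10^-17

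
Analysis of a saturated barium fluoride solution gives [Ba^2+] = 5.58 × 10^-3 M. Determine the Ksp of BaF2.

BaF2(s) ⇌ Ba^2+ + 2 F^-
Stoichiometry gives [F^-] = (2/1)[Ba^2+] = 1.116 × 10^-2 M.
Ksp = [Ba^2+][F^-]^2
Ksp = 5.58 × 10^-3 × (1.116 × 10^-2)^2 = 6.95 × 10^-7

Ksp = 6.95 × 10^-7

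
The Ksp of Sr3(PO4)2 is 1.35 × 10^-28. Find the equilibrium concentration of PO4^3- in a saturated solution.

Sr3(PO4)2(s) <=> 3 Sr^2+ + 2 PO4^3-
Ksp = [Sr^2+]^3[PO4^3-]^2
For each mole of Sr3(PO4)2 that dissolves: [Sr^2+] = 3s, [PO4^3-] = 2s.
Ksp = (3s)^3(2s)^2 = 108s^5
s = (1.35 × 10^-28 / 108)^(1/5) = 1.046 × 10^-6 M
[PO4^3-] = 2s = 2.09 x 10^-6 M

[PO4^3-] = 2.09e-6 M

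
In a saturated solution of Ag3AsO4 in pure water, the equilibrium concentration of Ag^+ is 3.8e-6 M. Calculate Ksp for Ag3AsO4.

Ag3AsO4(s) ⇌ 3 Ag^+(aq) + AsO4^3-(aq)
Stoichiometry gives [AsO4^3-] = (1/3)[Ag^+] = 1.27 × 10^-6 M.
Ksp = [Ag^+]^3[AsO4^3-]
Ksp = (3.8 x 10^-6)^3 × 1.27 × 10^-6 = 7.0 x 10^-23

Ksp ≈ 7.0e-23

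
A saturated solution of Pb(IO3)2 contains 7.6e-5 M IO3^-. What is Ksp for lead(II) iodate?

2.2 x 10^-13

Pb(IO3)2(s) ⇌ Pb^2+ + 2 IO3^-
Stoichiometry gives [Pb^2+] = (1/2)[IO3^-] = 3.80 x 10^-5 M.
Ksp = [Pb^2+][IO3^-]^2
Ksp = 3.80 × 10^-5 × (7.6 x 10^-5)^2 = 2.2 × 10^-13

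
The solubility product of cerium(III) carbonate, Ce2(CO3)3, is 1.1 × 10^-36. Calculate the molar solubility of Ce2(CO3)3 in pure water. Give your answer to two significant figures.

s = 2.5 × 10^-8 M

Ce2(CO3)3(s) <=> 2 Ce^3+(aq) + 3 CO3^2-(aq)
Ksp = [Ce^3+]^2[CO3^2-]^3
Let s = molar solubility. Then [Ce^3+] = 2s and [CO3^2-] = 3s.
So Ksp = (2s)^2 × (3s)^3 = 108s^5
s = (1.1 × 10^-36 / 108)^(1/5) = 2.5 x 10^-8 M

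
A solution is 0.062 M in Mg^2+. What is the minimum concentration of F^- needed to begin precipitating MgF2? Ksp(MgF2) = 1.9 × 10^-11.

[F^-] ≈ 1.8 × 10^-5 M

MgF2(s) <=> Mg^2+(aq) + 2 F^-(aq)
Ksp = [Mg^2+][F^-]^2
Precipitation begins when Q = Ksp. With [Mg^2+] = 0.062 M:
1.9 × 10^-11 = (0.062) × [F^-]^2
[F^-] = (1.9 × 10^-11 / 6.2 × 10^-2)^(1/2) = 1.8 x 10^-5 M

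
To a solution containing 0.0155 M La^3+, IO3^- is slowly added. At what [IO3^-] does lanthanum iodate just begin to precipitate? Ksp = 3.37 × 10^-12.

[IO3^-] = 6.01e-4 M

La(IO3)3(s) ⇌ La^3+(aq) + 3 IO3^-(aq)
Ksp = [La^3+][IO3^-]^3
Precipitation begins when Q = Ksp. With [La^3+] = 0.0155 M:
3.37 × 10^-12 = (0.0155) × [IO3^-]^3
[IO3^-] = (3.37 × 10^-12 / 1.55 x 10^-2)^(1/3) = 6.01 × 10^-4 M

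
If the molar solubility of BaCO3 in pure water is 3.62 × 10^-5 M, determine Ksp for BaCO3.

1.31 × 10^-9

BaCO3(s) ⇌ Ba^2+ + CO3^2-
With molar solubility s: [Ba^2+] = s, [CO3^2-] = s.
Ksp = [Ba^2+][CO3^2-]
Ksp = s^2
Ksp = (3.62 x 10^-5)^2 = 1.31 x 10^-9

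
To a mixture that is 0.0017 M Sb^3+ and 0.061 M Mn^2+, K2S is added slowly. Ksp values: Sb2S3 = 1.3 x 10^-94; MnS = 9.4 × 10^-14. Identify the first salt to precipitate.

Sb2S3

Precipitation of each salt starts when its ion product equals its Ksp.
For Sb2S3: 1.3 x 10^-94 = (0.0017)^2 × [S^2-]^3  ⇒  [S^2-] = 3.6 × 10^-30 M.
For MnS: 9.4 × 10^-14 = 0.061 × [S^2-]  ⇒  [S^2-] = 1.5 × 10^-12 M.
The salt with the lower threshold [S^2-] precipitates first: Sb2S3.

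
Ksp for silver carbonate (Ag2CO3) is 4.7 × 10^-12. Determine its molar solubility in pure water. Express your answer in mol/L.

Ag2CO3(s) ⇌ 2 Ag^+ + CO3^2-
Ksp = [Ag^+]^2[CO3^2-]
If s mol/L of Ag2CO3 dissolves, [Ag^+] = 2s and [CO3^2-] = s.
Ksp = (2s)^2s = 4s^3
Solving, s = (4.7 × 10^-12/4)^(1/3) = 1.1 × 10^-4 M

1.1 x 10^-4 M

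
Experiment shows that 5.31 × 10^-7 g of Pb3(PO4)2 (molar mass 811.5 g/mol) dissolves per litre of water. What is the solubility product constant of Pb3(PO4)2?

Ksp = 1.30 x 10^-44

Molar solubility s = (5.31 × 10^-7 g/L) / (811.5 g/mol) = 6.543 × 10^-10 M.
Pb3(PO4)2(s) <=> 3 Pb^2+ + 2 PO4^3-
With molar solubility s: [Pb^2+] = 3s, [PO4^3-] = 2s.
Ksp = [Pb^2+]^3[PO4^3-]^2
Substituting: Ksp = (3s)^3(2s)^2 = 108s^5
Ksp = 108 × (6.543 x 10^-10)^5 = 1.30 × 10^-44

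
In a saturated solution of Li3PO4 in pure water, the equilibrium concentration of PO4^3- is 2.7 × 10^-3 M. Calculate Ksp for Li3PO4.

Li3PO4(s) <=> 3 Li^+ + PO4^3-
Stoichiometry gives [Li^+] = (3/1)[PO4^3-] = 8.10 × 10^-3 M.
Ksp = [Li^+]^3[PO4^3-]
Ksp = (8.10 x 10^-3)^3 × 2.7 x 10^-3 = 1.4 x 10^-9

Ksp = 1.4 × 10^-9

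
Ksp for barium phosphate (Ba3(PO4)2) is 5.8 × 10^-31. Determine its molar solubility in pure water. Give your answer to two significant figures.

3.5e-7 M

Ba3(PO4)2(s) ⇌ 3 Ba^2+(aq) + 2 PO4^3-(aq)
Ksp = [Ba^2+]^3[PO4^3-]^2
Let s = molar solubility. Then [Ba^2+] = 3s and [PO4^3-] = 2s.
Substituting: Ksp = (3s)^3(2s)^2 = 108s^5
s^5 = 5.8 × 10^-31 / 108, so s = 3.5 × 10^-7 M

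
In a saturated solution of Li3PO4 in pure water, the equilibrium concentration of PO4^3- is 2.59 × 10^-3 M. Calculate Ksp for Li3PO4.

Li3PO4(s) ⇌ 3 Li^+ + PO4^3-
Stoichiometry gives [Li^+] = (3/1)[PO4^3-] = 7.770 x 10^-3 M.
Ksp = [Li^+]^3[PO4^3-]
Ksp = (7.770 × 10^-3)^3 × 2.59 × 10^-3 = 1.21 × 10^-9

Ksp ≈ 1.21 × 10^-9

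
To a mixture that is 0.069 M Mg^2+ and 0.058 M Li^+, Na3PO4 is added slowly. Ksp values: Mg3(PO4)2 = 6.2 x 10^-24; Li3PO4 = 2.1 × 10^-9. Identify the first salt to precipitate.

Mg3(PO4)2

Each salt begins to precipitate when Q = Ksp, i.e. when [PO4^3-] reaches its threshold.
For Mg3(PO4)2: 6.2 x 10^-24 = (0.069)^3 × [PO4^3-]^2  ⇒  [PO4^3-] = 1.4 × 10^-10 M.
For Li3PO4: 2.1 × 10^-9 = (0.058)^3 × [PO4^3-]  ⇒  [PO4^3-] = 1.1 × 10^-5 M.
The salt with the lower threshold [PO4^3-] precipitates first: Mg3(PO4)2.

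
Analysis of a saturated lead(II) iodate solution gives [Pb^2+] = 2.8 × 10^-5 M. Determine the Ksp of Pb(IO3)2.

Pb(IO3)2(s) ⇌ Pb^2+(aq) + 2 IO3^-(aq)
Stoichiometry gives [IO3^-] = (2/1)[Pb^2+] = 5.60 x 10^-5 M.
Ksp = [Pb^2+][IO3^-]^2
Ksp = 2.8 × 10^-5 × (5.60 × 10^-5)^2 = 8.8 × 10^-14

Ksp ≈ 8.8 × 10^-14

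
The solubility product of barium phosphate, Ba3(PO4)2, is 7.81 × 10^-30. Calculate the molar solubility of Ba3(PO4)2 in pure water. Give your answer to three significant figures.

s = 5.91 × 10^-7 M

Ba3(PO4)2(s) <=> 3 Ba^2+(aq) + 2 PO4^3-(aq)
Ksp = [Ba^2+]^3[PO4^3-]^2
Let s = molar solubility. Then [Ba^2+] = 3s and [PO4^3-] = 2s.
Ksp = (3s)^3(2s)^2 = 108s^5
s^5 = 7.81 × 10^-30 / 108, so s = 5.91 × 10^-7 M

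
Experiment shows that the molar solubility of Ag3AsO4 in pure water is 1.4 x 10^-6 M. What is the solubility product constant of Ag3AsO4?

Ag3AsO4(s) ⇌ 3 Ag^+(aq) + AsO4^3-(aq)
With molar solubility s: [Ag^+] = 3s, [AsO4^3-] = s.
Ksp = [Ag^+]^3[AsO4^3-]
So Ksp = (3s)^3 × s = 27s^4
With s = 1.4 × 10^-6: Ksp = 1.0 x 10^-22

1.0 x 10^-22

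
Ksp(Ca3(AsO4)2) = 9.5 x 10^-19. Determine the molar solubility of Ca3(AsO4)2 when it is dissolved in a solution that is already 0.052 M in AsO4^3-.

Ca3(AsO4)2(s) ⇌ 3 Ca^2+ + 2 AsO4^3-
Ksp = [Ca^2+]^3[AsO4^3-]^2
Let s = moles of Ca3(AsO4)2 that dissolve per litre. [Ca^2+] = 3s, [AsO4^3-] = 0.052 + 2s ≈ 0.052 (common-ion effect: AsO4^3- is already 0.052 M).
Ksp ≈ (3s)^3 × (0.052)^2
s = 2.4 × 10^-6 M
Check: 2s = 4.7 × 10^-6 ≪ 0.052, so the approximation is valid.

s ≈ 2.4e-6 M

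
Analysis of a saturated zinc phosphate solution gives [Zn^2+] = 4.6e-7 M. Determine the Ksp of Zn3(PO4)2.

Ksp = 9.2e-33

Zn3(PO4)2(s) ⇌ 3 Zn^2+(aq) + 2 PO4^3-(aq)
Stoichiometry gives [PO4^3-] = (2/3)[Zn^2+] = 3.07 × 10^-7 M.
Ksp = [Zn^2+]^3[PO4^3-]^2
Ksp = (4.6 × 10^-7)^3 × (3.07 x 10^-7)^2 = 9.2 x 10^-33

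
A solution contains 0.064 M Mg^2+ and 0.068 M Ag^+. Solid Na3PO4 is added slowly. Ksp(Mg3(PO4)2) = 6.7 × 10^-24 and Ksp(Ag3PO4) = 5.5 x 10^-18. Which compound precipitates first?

Precipitation of each salt starts when its ion product equals its Ksp.
For Mg3(PO4)2: 6.7 × 10^-24 = (0.064)^3 × [PO4^3-]^2  ⇒  [PO4^3-] = 1.6 × 10^-10 M.
For Ag3PO4: 5.5 x 10^-18 = (0.068)^3 × [PO4^3-]  ⇒  [PO4^3-] = 1.7 × 10^-14 M.
The salt with the lower threshold [PO4^3-] precipitates first: Ag3PO4.

Ag3PO4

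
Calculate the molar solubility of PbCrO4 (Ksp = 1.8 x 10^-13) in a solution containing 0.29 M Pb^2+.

PbCrO4(s) ⇌ Pb^2+ + CrO4^2-
Ksp = [Pb^2+][CrO4^2-]
Let s = moles of PbCrO4 that dissolve per litre. [Pb^2+] = 0.29 + s ≈ 0.29, [CrO4^2-] = s (since the Pb^2+ already present dominates).
Ksp ≈ 0.29 × s
s = 6.2 × 10^-13 M
Check: s = 6.2 × 10^-13 ≪ 0.29, so the approximation is valid.

6.2 × 10^-13 M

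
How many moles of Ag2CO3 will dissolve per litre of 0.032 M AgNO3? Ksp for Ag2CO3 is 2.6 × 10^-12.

s = 2.5 × 10^-9 M

Ag2CO3(s) ⇌ 2 Ag^+ + CO3^2-
Ksp = [Ag^+]^2[CO3^2-]
Let s be the molar solubility in this solution. [Ag^+] = 0.032 + 2s ≈ 0.032, [CO3^2-] = s (common-ion effect: Ag^+ is already 0.032 M).
Ksp ≈ (0.032)^2 × s
s = 2.5 × 10^-9 M
Check: 2s = 5.1 × 10^-9 ≪ 0.032, so the approximation is valid.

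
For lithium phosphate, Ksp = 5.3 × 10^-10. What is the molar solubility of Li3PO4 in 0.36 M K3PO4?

Li3PO4(s) ⇌ 3 Li^+(aq) + PO4^3-(aq)
Ksp = [Li^+]^3[PO4^3-]
Let s be the molar solubility in this solution. [Li^+] = 3s, [PO4^3-] = 0.36 + s ≈ 0.36 (common-ion effect: PO4^3- is already 0.36 M).
Ksp ≈ (3s)^3 × 0.36
s = 3.8 x 10^-4 M
Check: s = 3.8 × 10^-4 ≪ 0.36, so the approximation is valid.

s ≈ 3.8 × 10^-4 M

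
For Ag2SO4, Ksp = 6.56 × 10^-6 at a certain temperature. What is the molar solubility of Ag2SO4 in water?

s ≈ 1.18 × 10^-2 M

Ag2SO4(s) ⇌ 2 Ag^+ + SO4^2-
Ksp = [Ag^+]^2[SO4^2-]
With molar solubility s: [Ag^+] = 2s, [SO4^2-] = s.
So Ksp = (2s)^2 × s = 4s^3
Solving, s = (6.56 × 10^-6/4)^(1/3) = 1.18 x 10^-2 M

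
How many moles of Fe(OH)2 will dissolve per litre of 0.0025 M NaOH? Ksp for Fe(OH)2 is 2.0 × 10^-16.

s = 3.2 × 10^-11 M

Fe(OH)2(s) ⇌ Fe^2+(aq) + 2 OH^-(aq)
Ksp = [Fe^2+][OH^-]^2
If s mol/L dissolves here, [Fe^2+] = s, [OH^-] = 0.0025 + 2s ≈ 0.0025 (Ksp is small, so little additional dissolves).
Ksp ≈ s × (0.0025)^2
s = 3.2 × 10^-11 M
Check: 2s = 6.4 × 10^-11 ≪ 0.0025, so the approximation is valid.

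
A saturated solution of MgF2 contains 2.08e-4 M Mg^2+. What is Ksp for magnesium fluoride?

Ksp ≈ 3.60 × 10^-11

MgF2(s) ⇌ Mg^2+ + 2 F^-
Stoichiometry gives [F^-] = (2/1)[Mg^2+] = 4.160 × 10^-4 M.
Ksp = [Mg^2+][F^-]^2
Ksp = 2.08 x 10^-4 × (4.160 × 10^-4)^2 = 3.60 × 10^-11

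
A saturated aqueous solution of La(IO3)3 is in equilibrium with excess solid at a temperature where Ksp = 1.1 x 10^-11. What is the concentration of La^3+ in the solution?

8.0e-4 M

La(IO3)3(s) ⇌ La^3+ + 3 IO3^-
Ksp = [La^3+][IO3^-]^3
With molar solubility s: [La^3+] = s, [IO3^-] = 3s.
Substituting: Ksp = s(3s)^3 = 27s^4
s^4 = 1.1 x 10^-11 / 27, so s = 7.99 × 10^-4 M
[La^3+] = s = 8.0 x 10^-4 M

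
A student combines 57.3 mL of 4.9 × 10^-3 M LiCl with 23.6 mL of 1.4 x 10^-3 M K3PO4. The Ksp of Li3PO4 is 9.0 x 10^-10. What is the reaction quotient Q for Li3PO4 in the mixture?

Q = 1.7 x 10^-11

Total volume = 57.3 + 23.6 = 80.9 mL.
[Li^+] = 4.9 x 10^-3 × (57.3/80.9) = 3.47 x 10^-3 M
[PO4^3-] = 1.4 x 10^-3 × (23.6/80.9) = 4.08 × 10^-4 M
Li3PO4(s) ⇌ 3 Li^+ + PO4^3-, so Q = [Li^+]^3[PO4^3-]
Q = (3.47 x 10^-3)^3(4.08 × 10^-4) = 1.7 x 10^-11
Q < Ksp, so no precipitate of Li3PO4 forms.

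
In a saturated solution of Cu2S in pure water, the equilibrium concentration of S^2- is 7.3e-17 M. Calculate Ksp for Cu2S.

Ksp ≈ 1.6 × 10^-48

Cu2S(s) <=> 2 Cu^+(aq) + S^2-(aq)
Stoichiometry gives [Cu^+] = (2/1)[S^2-] = 1.46 × 10^-16 M.
Ksp = [Cu^+]^2[S^2-]
Ksp = (1.46 × 10^-16)^2 × 7.3 x 10^-17 = 1.6 x 10^-48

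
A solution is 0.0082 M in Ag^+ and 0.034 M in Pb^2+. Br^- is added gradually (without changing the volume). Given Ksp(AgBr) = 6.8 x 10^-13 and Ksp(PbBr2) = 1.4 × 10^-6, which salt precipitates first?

AgBr

Precipitation of each salt starts when its ion product equals its Ksp.
For AgBr: 6.8 x 10^-13 = 0.0082 × [Br^-]  ⇒  [Br^-] = 8.3 x 10^-11 M.
For PbBr2: 1.4 × 10^-6 = 0.034 × [Br^-]^2  ⇒  [Br^-] = 6.4 x 10^-3 M.
The salt with the lower threshold [Br^-] precipitates first: AgBr.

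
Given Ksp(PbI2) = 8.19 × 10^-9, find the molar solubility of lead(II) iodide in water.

1.27e-3 M

PbI2(s) ⇌ Pb^2+ + 2 I^-
Ksp = [Pb^2+][I^-]^2
Let s = molar solubility. Then [Pb^2+] = s and [I^-] = 2s.
So Ksp = s × (2s)^2 = 4s^3
Solving, s = (8.19 × 10^-9/4)^(1/3) = 1.27 × 10^-3 M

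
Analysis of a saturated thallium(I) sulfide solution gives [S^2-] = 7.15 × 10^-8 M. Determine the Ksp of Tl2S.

Tl2S(s) <=> 2 Tl^+(aq) + S^2-(aq)
Stoichiometry gives [Tl^+] = (2/1)[S^2-] = 1.430 × 10^-7 M.
Ksp = [Tl^+]^2[S^2-]
Ksp = (1.430 × 10^-7)^2 × 7.15 x 10^-8 = 1.46 x 10^-21

1.46 × 10^-21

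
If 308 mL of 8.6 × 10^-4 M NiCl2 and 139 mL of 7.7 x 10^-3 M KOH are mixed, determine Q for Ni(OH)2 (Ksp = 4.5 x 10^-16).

Total volume = 308 + 139 = 447 mL.
[Ni^2+] = 8.6 × 10^-4 × (308/447) = 5.93 × 10^-4 M
[OH^-] = 7.7 × 10^-3 × (139/447) = 2.39 × 10^-3 M
Ni(OH)2(s) ⇌ Ni^2+ + 2 OH^-, so Q = [Ni^2+][OH^-]^2
Q = (5.93 × 10^-4)(2.39 × 10^-3)^2 = 3.4 × 10^-9
Q > Ksp, so Ni(OH)2 will precipitate.

3.4 x 10^-9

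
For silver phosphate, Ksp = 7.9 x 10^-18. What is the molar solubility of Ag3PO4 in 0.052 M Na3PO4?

Ag3PO4(s) <=> 3 Ag^+(aq) + PO4^3-(aq)
Ksp = [Ag^+]^3[PO4^3-]
Let s = moles of Ag3PO4 that dissolve per litre. [Ag^+] = 3s, [PO4^3-] = 0.052 + s ≈ 0.052 (since PO4^3- from Na3PO4 dominates).
Ksp ≈ (3s)^3 × 0.052
s = 1.8 × 10^-6 M
Check: s = 1.8 × 10^-6 ≪ 0.052, so the approximation is valid.

s = 1.8 × 10^-6 M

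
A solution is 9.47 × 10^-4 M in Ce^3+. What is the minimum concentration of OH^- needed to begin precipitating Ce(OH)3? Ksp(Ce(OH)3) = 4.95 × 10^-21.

Ce(OH)3(s) ⇌ Ce^3+(aq) + 3 OH^-(aq)
Ksp = [Ce^3+][OH^-]^3
Precipitation begins when Q = Ksp. With [Ce^3+] = 9.47 × 10^-4 M:
4.95 × 10^-21 = (9.47 × 10^-4) × [OH^-]^3
[OH^-] = (4.95 × 10^-21 / 9.47 × 10^-4)^(1/3) = 1.74 × 10^-6 M

1.74 × 10^-6 M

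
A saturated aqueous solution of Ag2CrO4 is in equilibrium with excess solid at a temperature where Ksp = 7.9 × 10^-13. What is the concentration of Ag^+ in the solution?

Ag2CrO4(s) ⇌ 2 Ag^+(aq) + CrO4^2-(aq)
Ksp = [Ag^+]^2[CrO4^2-]
With molar solubility s: [Ag^+] = 2s, [CrO4^2-] = s.
Substituting: Ksp = (2s)^2s = 4s^3
s^3 = 7.9 × 10^-13 / 4, so s = 5.82 x 10^-5 M
[Ag^+] = 2s = 1.2 × 10^-4 M

[Ag^+] ≈ 1.2 × 10^-4 M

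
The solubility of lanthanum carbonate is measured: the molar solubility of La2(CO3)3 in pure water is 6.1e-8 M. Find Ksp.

Ksp = 9.1 × 10^-35

La2(CO3)3(s) ⇌ 2 La^3+(aq) + 3 CO3^2-(aq)
For each mole of La2(CO3)3 that dissolves: [La^3+] = 2s, [CO3^2-] = 3s.
Ksp = [La^3+]^2[CO3^2-]^3
Substituting: Ksp = (2s)^2(3s)^3 = 108s^5
Ksp = 108 × (6.1 × 10^-8)^5 = 9.1 × 10^-35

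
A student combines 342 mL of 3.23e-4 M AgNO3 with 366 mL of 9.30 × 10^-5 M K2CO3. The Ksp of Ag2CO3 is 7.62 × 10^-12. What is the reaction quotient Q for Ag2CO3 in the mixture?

Q ≈ 1.17e-12

Total volume = 342 + 366 = 708 mL.
[Ag^+] = 3.23 × 10^-4 × (342/708) = 1.560 x 10^-4 M
[CO3^2-] = 9.30 × 10^-5 × (366/708) = 4.808 × 10^-5 M
Ag2CO3(s) ⇌ 2 Ag^+(aq) + CO3^2-(aq), so Q = [Ag^+]^2[CO3^2-]
Q = (1.560 × 10^-4)^2(4.808 × 10^-5) = 1.17 × 10^-12
Q < Ksp, so no precipitate of Ag2CO3 forms.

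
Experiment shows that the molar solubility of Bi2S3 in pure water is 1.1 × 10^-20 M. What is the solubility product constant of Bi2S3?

Bi2S3(s) ⇌ 2 Bi^3+(aq) + 3 S^2-(aq)
For each mole of Bi2S3 that dissolves: [Bi^3+] = 2s, [S^2-] = 3s.
Ksp = [Bi^3+]^2[S^2-]^3
Ksp = (2s)^2(3s)^3 = 108s^5
With s = 1.1 × 10^-20: Ksp = 1.7 × 10^-98

Ksp = 1.7 × 10^-98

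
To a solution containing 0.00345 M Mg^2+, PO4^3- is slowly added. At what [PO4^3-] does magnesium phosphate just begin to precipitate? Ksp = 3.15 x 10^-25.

[PO4^3-] ≈ 2.77e-9 M

Mg3(PO4)2(s) ⇌ 3 Mg^2+ + 2 PO4^3-
Ksp = [Mg^2+]^3[PO4^3-]^2
Precipitation begins when Q = Ksp. With [Mg^2+] = 0.00345 M:
3.15 x 10^-25 = (0.00345)^3 × [PO4^3-]^2
[PO4^3-] = (3.15 x 10^-25 / 4.106 × 10^-8)^(1/2) = 2.77 × 10^-9 M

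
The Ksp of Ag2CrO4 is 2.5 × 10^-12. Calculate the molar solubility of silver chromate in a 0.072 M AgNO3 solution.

s ≈ 4.8 x 10^-10 M

Ag2CrO4(s) ⇌ 2 Ag^+ + CrO4^2-
Ksp = [Ag^+]^2[CrO4^2-]
If s mol/L dissolves here, [Ag^+] = 0.072 + 2s ≈ 0.072, [CrO4^2-] = s (common-ion effect: Ag^+ is already 0.072 M).
Ksp ≈ (0.072)^2 × s
s = 4.8 × 10^-10 M
Check: 2s = 9.6 x 10^-10 ≪ 0.072, so the approximation is valid.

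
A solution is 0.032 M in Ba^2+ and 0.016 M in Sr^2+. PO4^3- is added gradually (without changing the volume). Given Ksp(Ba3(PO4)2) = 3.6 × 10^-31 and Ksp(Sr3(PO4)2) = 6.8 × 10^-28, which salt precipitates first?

Precipitation of each salt starts when its ion product equals its Ksp.
For Ba3(PO4)2: 3.6 × 10^-31 = (0.032)^3 × [PO4^3-]^2  ⇒  [PO4^3-] = 1.0 × 10^-13 M.
For Sr3(PO4)2: 6.8 × 10^-28 = (0.016)^3 × [PO4^3-]^2  ⇒  [PO4^3-] = 1.3 × 10^-11 M.
The salt with the lower threshold [PO4^3-] precipitates first: Ba3(PO4)2.

Ba3(PO4)2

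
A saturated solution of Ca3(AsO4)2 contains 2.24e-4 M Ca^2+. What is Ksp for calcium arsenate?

Ca3(AsO4)2(s) ⇌ 3 Ca^2+(aq) + 2 AsO4^3-(aq)
Stoichiometry gives [AsO4^3-] = (2/3)[Ca^2+] = 1.493 × 10^-4 M.
Ksp = [Ca^2+]^3[AsO4^3-]^2
Ksp = (2.24 × 10^-4)^3 × (1.493 x 10^-4)^2 = 2.51 x 10^-19

Ksp = 2.51 x 10^-19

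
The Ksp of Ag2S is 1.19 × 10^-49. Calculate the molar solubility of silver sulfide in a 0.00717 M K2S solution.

s ≈ 2.04e-24 M

Ag2S(s) ⇌ 2 Ag^+(aq) + S^2-(aq)
Ksp = [Ag^+]^2[S^2-]
Let s be the molar solubility in this solution. [Ag^+] = 2s, [S^2-] = 0.00717 + s ≈ 0.00717 (since S^2- from K2S dominates).
Ksp ≈ (2s)^2 × 0.00717
s = 2.04 x 10^-24 M
Check: s = 2.0 × 10^-24 ≪ 0.00717, so the approximation is valid.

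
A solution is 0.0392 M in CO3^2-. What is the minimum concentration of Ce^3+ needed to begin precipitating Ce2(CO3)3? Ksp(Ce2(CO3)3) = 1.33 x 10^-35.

4.70 x 10^-16 M

Ce2(CO3)3(s) <=> 2 Ce^3+ + 3 CO3^2-
Ksp = [Ce^3+]^2[CO3^2-]^3
Precipitation begins when Q = Ksp. With [CO3^2-] = 0.0392 M:
1.33 x 10^-35 = (0.0392)^3 × [Ce^3+]^2
[Ce^3+] = (1.33 x 10^-35 / 6.024 x 10^-5)^(1/2) = 4.70 × 10^-16 M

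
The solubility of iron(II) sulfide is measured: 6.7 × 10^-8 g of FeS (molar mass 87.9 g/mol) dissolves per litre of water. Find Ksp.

Molar solubility s = (6.7 × 10^-8 g/L) / (87.9 g/mol) = 7.62 × 10^-10 M.
FeS(s) ⇌ Fe^2+ + S^2-
Let s = molar solubility. Then [Fe^2+] = s and [S^2-] = s.
Ksp = [Fe^2+][S^2-]
Ksp = s^2
Ksp = (7.62 × 10^-10)^2 = 5.8 × 10^-19

Ksp ≈ 5.8 × 10^-19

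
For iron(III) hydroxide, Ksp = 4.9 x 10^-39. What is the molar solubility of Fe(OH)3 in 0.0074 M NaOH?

Fe(OH)3(s) ⇌ Fe^3+(aq) + 3 OH^-(aq)
Ksp = [Fe^3+][OH^-]^3
If s mol/L dissolves here, [Fe^3+] = s, [OH^-] = 0.0074 + 3s ≈ 0.0074 (Ksp is small, so little additional dissolves).
Ksp ≈ s × (0.0074)^3
s = 1.2 × 10^-32 M
Check: 3s = 3.6 × 10^-32 ≪ 0.0074, so the approximation is valid.

1.2e-32 M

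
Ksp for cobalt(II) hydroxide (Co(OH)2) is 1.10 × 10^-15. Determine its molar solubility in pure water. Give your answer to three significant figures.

Co(OH)2(s) <=> Co^2+ + 2 OH^-
Ksp = [Co^2+][OH^-]^2
For each mole of Co(OH)2 that dissolves: [Co^2+] = s, [OH^-] = 2s.
So Ksp = s × (2s)^2 = 4s^3
s = (1.10 × 10^-15 / 4)^(1/3) = 6.50 x 10^-6 M

6.50e-6 M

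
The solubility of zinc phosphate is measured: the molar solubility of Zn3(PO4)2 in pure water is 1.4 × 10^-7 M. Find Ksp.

Ksp ≈ 5.8 × 10^-33

Zn3(PO4)2(s) <=> 3 Zn^2+(aq) + 2 PO4^3-(aq)
Let s = molar solubility. Then [Zn^2+] = 3s and [PO4^3-] = 2s.
Ksp = [Zn^2+]^3[PO4^3-]^2
So Ksp = (3s)^3 × (2s)^2 = 108s^5
Ksp = 108 × (1.4 × 10^-7)^5 = 5.8 × 10^-33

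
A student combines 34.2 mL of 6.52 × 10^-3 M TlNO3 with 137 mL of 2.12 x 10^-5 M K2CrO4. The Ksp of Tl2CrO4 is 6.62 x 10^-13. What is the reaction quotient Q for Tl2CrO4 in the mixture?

Q ≈ 2.88e-11

Total volume = 34.2 + 137 = 171.2 mL.
[Tl^+] = 6.52 x 10^-3 × (34.2/171.2) = 1.302 x 10^-3 M
[CrO4^2-] = 2.12 x 10^-5 × (137/171.2) = 1.696 × 10^-5 M
Tl2CrO4(s) <=> 2 Tl^+(aq) + CrO4^2-(aq), so Q = [Tl^+]^2[CrO4^2-]
Q = (1.302 × 10^-3)^2(1.696 × 10^-5) = 2.88 × 10^-11
Q > Ksp, so Tl2CrO4 will precipitate.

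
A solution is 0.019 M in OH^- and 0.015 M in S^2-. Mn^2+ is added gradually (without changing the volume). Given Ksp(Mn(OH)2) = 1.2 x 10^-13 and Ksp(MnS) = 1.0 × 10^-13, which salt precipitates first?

Precipitation of each salt starts when its ion product equals its Ksp.
For Mn(OH)2: 1.2 x 10^-13 = (0.019)^2 × [Mn^2+]  ⇒  [Mn^2+] = 3.3 × 10^-10 M.
For MnS: 1.0 × 10^-13 = 0.015 × [Mn^2+]  ⇒  [Mn^2+] = 6.7 x 10^-12 M.
The salt with the lower threshold [Mn^2+] precipitates first: MnS.

MnS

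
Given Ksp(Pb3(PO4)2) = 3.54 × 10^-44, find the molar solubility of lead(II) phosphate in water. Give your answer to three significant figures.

Pb3(PO4)2(s) ⇌ 3 Pb^2+ + 2 PO4^3-
Ksp = [Pb^2+]^3[PO4^3-]^2
For each mole of Pb3(PO4)2 that dissolves: [Pb^2+] = 3s, [PO4^3-] = 2s.
Substituting: Ksp = (3s)^3(2s)^2 = 108s^5
s = (3.54 × 10^-44 / 108)^(1/5) = 8.00 × 10^-10 M

s = 8.00 × 10^-10 M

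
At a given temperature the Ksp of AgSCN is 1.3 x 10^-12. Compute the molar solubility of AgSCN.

s = 1.1 x 10^-6 M

AgSCN(s) <=> Ag^+(aq) + SCN^-(aq)
Ksp = [Ag^+][SCN^-]
Let s = molar solubility. Then [Ag^+] = s and [SCN^-] = s.
Ksp = (s)(s) = s^2
s = (1.3 x 10^-12)^(1/2) = 1.1 × 10^-6 M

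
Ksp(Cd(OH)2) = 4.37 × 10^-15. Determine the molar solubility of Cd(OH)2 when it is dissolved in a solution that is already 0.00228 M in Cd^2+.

s = 6.92e-7 M

Cd(OH)2(s) ⇌ Cd^2+ + 2 OH^-
Ksp = [Cd^2+][OH^-]^2
Let s = moles of Cd(OH)2 that dissolve per litre. [Cd^2+] = 0.00228 + s ≈ 0.00228, [OH^-] = 2s (Ksp is small, so little additional dissolves).
Ksp ≈ 0.00228 × (2s)^2
s = 6.92 × 10^-7 M
Check: s = 6.9 x 10^-7 ≪ 0.00228, so the approximation is valid.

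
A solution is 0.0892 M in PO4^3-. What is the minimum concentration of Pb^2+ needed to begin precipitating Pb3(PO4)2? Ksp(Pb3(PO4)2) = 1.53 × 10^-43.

2.68 x 10^-14 M

Pb3(PO4)2(s) ⇌ 3 Pb^2+ + 2 PO4^3-
Ksp = [Pb^2+]^3[PO4^3-]^2
Precipitation begins when Q = Ksp. With [PO4^3-] = 0.0892 M:
1.53 × 10^-43 = (0.0892)^2 × [Pb^2+]^3
[Pb^2+] = (1.53 × 10^-43 / 7.957 × 10^-3)^(1/3) = 2.68 × 10^-14 M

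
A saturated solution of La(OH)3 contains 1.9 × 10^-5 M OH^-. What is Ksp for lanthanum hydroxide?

Ksp = 4.3e-20

La(OH)3(s) ⇌ La^3+(aq) + 3 OH^-(aq)
Stoichiometry gives [La^3+] = (1/3)[OH^-] = 6.33 × 10^-6 M.
Ksp = [La^3+][OH^-]^3
Ksp = 6.33 × 10^-6 × (1.9 × 10^-5)^3 = 4.3 x 10^-20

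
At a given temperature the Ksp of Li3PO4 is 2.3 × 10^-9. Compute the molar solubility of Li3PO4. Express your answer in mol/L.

3.0e-3 M

Li3PO4(s) <=> 3 Li^+ + PO4^3-
Ksp = [Li^+]^3[PO4^3-]
Let s = molar solubility. Then [Li^+] = 3s and [PO4^3-] = s.
Substituting: Ksp = (3s)^3s = 27s^4
s = (2.3 × 10^-9 / 27)^(1/4) = 3.0 × 10^-3 M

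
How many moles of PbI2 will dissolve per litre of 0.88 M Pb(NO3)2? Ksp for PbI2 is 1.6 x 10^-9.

PbI2(s) ⇌ Pb^2+(aq) + 2 I^-(aq)
Ksp = [Pb^2+][I^-]^2
Let s = moles of PbI2 that dissolve per litre. [Pb^2+] = 0.88 + s ≈ 0.88, [I^-] = 2s (since Pb^2+ from Pb(NO3)2 dominates).
Ksp ≈ 0.88 × (2s)^2
s = 2.1 × 10^-5 M
Check: s = 2.1 x 10^-5 ≪ 0.88, so the approximation is valid.

s = 2.1e-5 M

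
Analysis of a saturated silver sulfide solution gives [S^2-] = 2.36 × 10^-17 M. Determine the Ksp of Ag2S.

Ag2S(s) <=> 2 Ag^+(aq) + S^2-(aq)
Stoichiometry gives [Ag^+] = (2/1)[S^2-] = 4.720 × 10^-17 M.
Ksp = [Ag^+]^2[S^2-]
Ksp = (4.720 × 10^-17)^2 × 2.36 x 10^-17 = 5.26 x 10^-50

Ksp ≈ 5.26 × 10^-50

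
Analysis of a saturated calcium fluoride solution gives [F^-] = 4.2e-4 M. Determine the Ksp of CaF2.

CaF2(s) ⇌ Ca^2+ + 2 F^-
Stoichiometry gives [Ca^2+] = (1/2)[F^-] = 2.10 x 10^-4 M.
Ksp = [Ca^2+][F^-]^2
Ksp = 2.10 × 10^-4 × (4.2 × 10^-4)^2 = 3.7 × 10^-11

Ksp ≈ 3.7e-11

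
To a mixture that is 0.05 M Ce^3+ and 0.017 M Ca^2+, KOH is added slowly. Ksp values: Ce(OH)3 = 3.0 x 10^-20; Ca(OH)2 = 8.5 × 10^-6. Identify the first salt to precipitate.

Each salt begins to precipitate when Q = Ksp, i.e. when [OH^-] reaches its threshold.
For Ce(OH)3: 3.0 x 10^-20 = 0.05 × [OH^-]^3  ⇒  [OH^-] = 8.4 × 10^-7 M.
For Ca(OH)2: 8.5 × 10^-6 = 0.017 × [OH^-]^2  ⇒  [OH^-] = 2.2 × 10^-2 M.
The salt with the lower threshold [OH^-] precipitates first: Ce(OH)3.

Ce(OH)3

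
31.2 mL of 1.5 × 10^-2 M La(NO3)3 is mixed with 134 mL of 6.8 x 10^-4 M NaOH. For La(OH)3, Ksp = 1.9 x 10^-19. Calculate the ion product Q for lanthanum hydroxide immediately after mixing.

Total volume = 31.2 + 134 = 165.2 mL.
[La^3+] = 1.5 x 10^-2 × (31.2/165.2) = 2.83 x 10^-3 M
[OH^-] = 6.8 × 10^-4 × (134/165.2) = 5.52 × 10^-4 M
La(OH)3(s) ⇌ La^3+(aq) + 3 OH^-(aq), so Q = [La^3+][OH^-]^3
Q = (2.83 × 10^-3)(5.52 × 10^-4)^3 = 4.8 × 10^-13
Q > Ksp, so La(OH)3 will precipitate.

4.8 × 10^-13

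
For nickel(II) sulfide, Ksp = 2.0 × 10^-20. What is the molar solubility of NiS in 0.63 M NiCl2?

NiS(s) ⇌ Ni^2+ + S^2-
Ksp = [Ni^2+][S^2-]
Let s be the molar solubility in this solution. [Ni^2+] = 0.63 + s ≈ 0.63, [S^2-] = s (Ksp is small, so little additional dissolves).
Ksp ≈ 0.63 × s
s = 3.2 x 10^-20 M
Check: s = 3.2 × 10^-20 ≪ 0.63, so the approximation is valid.

s ≈ 3.2 × 10^-20 M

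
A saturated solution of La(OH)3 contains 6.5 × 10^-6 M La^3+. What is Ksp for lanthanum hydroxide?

La(OH)3(s) ⇌ La^3+(aq) + 3 OH^-(aq)
Stoichiometry gives [OH^-] = (3/1)[La^3+] = 1.95 x 10^-5 M.
Ksp = [La^3+][OH^-]^3
Ksp = 6.5 x 10^-6 × (1.95 × 10^-5)^3 = 4.8 x 10^-20

4.8 × 10^-20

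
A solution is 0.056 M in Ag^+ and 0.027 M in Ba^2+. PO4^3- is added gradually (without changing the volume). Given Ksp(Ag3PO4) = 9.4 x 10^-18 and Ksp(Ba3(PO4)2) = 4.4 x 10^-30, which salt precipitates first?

Precipitation of each salt starts when its ion product equals its Ksp.
For Ag3PO4: 9.4 x 10^-18 = (0.056)^3 × [PO4^3-]  ⇒  [PO4^3-] = 5.4 × 10^-14 M.
For Ba3(PO4)2: 4.4 x 10^-30 = (0.027)^3 × [PO4^3-]^2  ⇒  [PO4^3-] = 4.7 × 10^-13 M.
The salt with the lower threshold [PO4^3-] precipitates first: Ag3PO4.

Ag3PO4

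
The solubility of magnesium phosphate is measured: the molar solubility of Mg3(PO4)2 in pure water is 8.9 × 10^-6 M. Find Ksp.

Mg3(PO4)2(s) ⇌ 3 Mg^2+ + 2 PO4^3-
With molar solubility s: [Mg^2+] = 3s, [PO4^3-] = 2s.
Ksp = [Mg^2+]^3[PO4^3-]^2
Ksp = (3s)^3(2s)^2 = 108s^5
Ksp = 108 × (8.9 × 10^-6)^5 = 6.0 × 10^-24

6.0e-24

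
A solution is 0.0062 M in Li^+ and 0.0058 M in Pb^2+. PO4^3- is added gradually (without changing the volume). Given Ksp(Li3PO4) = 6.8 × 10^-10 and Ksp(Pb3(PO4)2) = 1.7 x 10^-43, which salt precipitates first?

Pb3(PO4)2

Precipitation of each salt starts when its ion product equals its Ksp.
For Li3PO4: 6.8 × 10^-10 = (0.0062)^3 × [PO4^3-]  ⇒  [PO4^3-] = 2.9 × 10^-3 M.
For Pb3(PO4)2: 1.7 x 10^-43 = (0.0058)^3 × [PO4^3-]^2  ⇒  [PO4^3-] = 9.3 x 10^-19 M.
The salt with the lower threshold [PO4^3-] precipitates first: Pb3(PO4)2.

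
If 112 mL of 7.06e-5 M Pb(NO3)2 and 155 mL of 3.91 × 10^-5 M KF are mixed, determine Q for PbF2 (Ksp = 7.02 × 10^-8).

Total volume = 112 + 155 = 267 mL.
[Pb^2+] = 7.06 x 10^-5 × (112/267) = 2.961 × 10^-5 M
[F^-] = 3.91 × 10^-5 × (155/267) = 2.270 x 10^-5 M
PbF2(s) ⇌ Pb^2+(aq) + 2 F^-(aq), so Q = [Pb^2+][F^-]^2
Q = (2.961 × 10^-5)(2.270 x 10^-5)^2 = 1.53 × 10^-14
Q < Ksp, so no precipitate of PbF2 forms.

1.53 x 10^-14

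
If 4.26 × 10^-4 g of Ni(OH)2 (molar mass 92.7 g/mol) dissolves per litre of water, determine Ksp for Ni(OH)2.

Molar solubility s = (4.26 × 10^-4 g/L) / (92.7 g/mol) = 4.595 × 10^-6 M.
Ni(OH)2(s) <=> Ni^2+(aq) + 2 OH^-(aq)
With molar solubility s: [Ni^2+] = s, [OH^-] = 2s.
Ksp = [Ni^2+][OH^-]^2
Ksp = s(2s)^2 = 4s^3
With s = 4.595 × 10^-6: Ksp = 3.88 × 10^-16

3.88e-16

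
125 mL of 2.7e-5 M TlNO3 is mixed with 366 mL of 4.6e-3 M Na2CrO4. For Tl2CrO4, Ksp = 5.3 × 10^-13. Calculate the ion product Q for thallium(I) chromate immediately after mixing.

Total volume = 125 + 366 = 491 mL.
[Tl^+] = 2.7 x 10^-5 × (125/491) = 6.87 × 10^-6 M
[CrO4^2-] = 4.6 × 10^-3 × (366/491) = 3.43 x 10^-3 M
Tl2CrO4(s) ⇌ 2 Tl^+(aq) + CrO4^2-(aq), so Q = [Tl^+]^2[CrO4^2-]
Q = (6.87 × 10^-6)^2(3.43 × 10^-3) = 1.6 × 10^-13
Q < Ksp, so no precipitate of Tl2CrO4 forms.

Q ≈ 1.6 × 10^-13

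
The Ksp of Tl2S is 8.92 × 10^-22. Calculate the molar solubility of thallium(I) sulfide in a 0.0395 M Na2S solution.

s = 7.51 × 10^-11 M

Tl2S(s) ⇌ 2 Tl^+(aq) + S^2-(aq)
Ksp = [Tl^+]^2[S^2-]
Let s be the molar solubility in this solution. [Tl^+] = 2s, [S^2-] = 0.0395 + s ≈ 0.0395 (common-ion effect: S^2- is already 0.0395 M).
Ksp ≈ (2s)^2 × 0.0395
s = 7.51 × 10^-11 M
Check: s = 7.5 x 10^-11 ≪ 0.0395, so the approximation is valid.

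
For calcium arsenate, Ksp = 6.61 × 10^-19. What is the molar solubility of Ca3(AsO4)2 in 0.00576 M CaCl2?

Ca3(AsO4)2(s) ⇌ 3 Ca^2+(aq) + 2 AsO4^3-(aq)
Ksp = [Ca^2+]^3[AsO4^3-]^2
If s mol/L dissolves here, [Ca^2+] = 0.00576 + 3s ≈ 0.00576, [AsO4^3-] = 2s (Ksp is small, so little additional dissolves).
Ksp ≈ (0.00576)^3 × (2s)^2
s = 9.30 x 10^-7 M
Check: 3s = 2.8 × 10^-6 ≪ 0.00576, so the approximation is valid.

s = 9.30e-7 M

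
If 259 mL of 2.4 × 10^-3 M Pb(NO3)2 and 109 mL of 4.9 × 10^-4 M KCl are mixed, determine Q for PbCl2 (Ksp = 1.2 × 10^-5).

Total volume = 259 + 109 = 368 mL.
[Pb^2+] = 2.4 × 10^-3 × (259/368) = 1.69 x 10^-3 M
[Cl^-] = 4.9 × 10^-4 × (109/368) = 1.45 × 10^-4 M
PbCl2(s) ⇌ Pb^2+ + 2 Cl^-, so Q = [Pb^2+][Cl^-]^2
Q = (1.69 × 10^-3)(1.45 × 10^-4)^2 = 3.6 × 10^-11
Q < Ksp, so no precipitate of PbCl2 forms.

Q ≈ 3.6 × 10^-11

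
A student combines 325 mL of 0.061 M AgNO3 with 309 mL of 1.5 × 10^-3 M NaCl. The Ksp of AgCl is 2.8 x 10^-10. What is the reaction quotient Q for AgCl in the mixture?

2.3 x 10^-5

Total volume = 325 + 309 = 634 mL.
[Ag^+] = 6.1 × 10^-2 × (325/634) = 3.13 × 10^-2 M
[Cl^-] = 1.5 × 10^-3 × (309/634) = 7.31 x 10^-4 M
AgCl(s) ⇌ Ag^+ + Cl^-, so Q = [Ag^+][Cl^-]
Q = (3.13 × 10^-2)(7.31 × 10^-4) = 2.3 × 10^-5
Q > Ksp, so AgCl will precipitate.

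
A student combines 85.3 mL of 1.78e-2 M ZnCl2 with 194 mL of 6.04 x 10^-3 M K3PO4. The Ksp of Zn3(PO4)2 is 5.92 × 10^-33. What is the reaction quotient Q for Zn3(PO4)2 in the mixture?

Q ≈ 2.83 x 10^-12

Total volume = 85.3 + 194 = 279.3 mL.
[Zn^2+] = 1.78 × 10^-2 × (85.3/279.3) = 5.436 × 10^-3 M
[PO4^3-] = 6.04 x 10^-3 × (194/279.3) = 4.195 x 10^-3 M
Zn3(PO4)2(s) <=> 3 Zn^2+ + 2 PO4^3-, so Q = [Zn^2+]^3[PO4^3-]^2
Q = (5.436 x 10^-3)^3(4.195 x 10^-3)^2 = 2.83 x 10^-12
Q > Ksp, so Zn3(PO4)2 will precipitate.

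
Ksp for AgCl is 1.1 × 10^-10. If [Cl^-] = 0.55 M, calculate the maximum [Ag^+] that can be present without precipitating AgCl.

AgCl(s) ⇌ Ag^+ + Cl^-
Ksp = [Ag^+][Cl^-]
Precipitation begins when Q = Ksp. With [Cl^-] = 0.55 M:
1.1 × 10^-10 = (0.55) × [Ag^+]
[Ag^+] = (1.1 × 10^-10 / 5.5 x 10^-1) = 2.0 × 10^-10 M

[Ag^+] = 2.0e-10 M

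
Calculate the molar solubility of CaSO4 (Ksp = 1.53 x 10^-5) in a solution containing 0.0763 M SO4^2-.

s = 2.01 × 10^-4 M

CaSO4(s) <=> Ca^2+ + SO4^2-
Ksp = [Ca^2+][SO4^2-]
Let s be the molar solubility in this solution. [Ca^2+] = s, [SO4^2-] = 0.0763 + s ≈ 0.0763 (common-ion effect: SO4^2- is already 0.0763 M).
Ksp ≈ s × 0.0763
s = 2.01 x 10^-4 M
Check: s = 2.0 × 10^-4 ≪ 0.0763, so the approximation is valid.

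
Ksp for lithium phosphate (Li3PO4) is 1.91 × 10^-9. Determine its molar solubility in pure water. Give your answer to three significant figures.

Li3PO4(s) ⇌ 3 Li^+(aq) + PO4^3-(aq)
Ksp = [Li^+]^3[PO4^3-]
With molar solubility s: [Li^+] = 3s, [PO4^3-] = s.
So Ksp = (3s)^3 × s = 27s^4
s^4 = 1.91 × 10^-9 / 27, so s = 2.90 x 10^-3 M

s = 2.90 × 10^-3 M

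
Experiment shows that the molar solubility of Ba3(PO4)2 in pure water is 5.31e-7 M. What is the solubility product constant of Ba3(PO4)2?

Ksp = 4.56e-30

Ba3(PO4)2(s) ⇌ 3 Ba^2+(aq) + 2 PO4^3-(aq)
With molar solubility s: [Ba^2+] = 3s, [PO4^3-] = 2s.
Ksp = [Ba^2+]^3[PO4^3-]^2
Ksp = (3s)^3(2s)^2 = 108s^5
Ksp = 108 × (5.31 × 10^-7)^5 = 4.56 × 10^-30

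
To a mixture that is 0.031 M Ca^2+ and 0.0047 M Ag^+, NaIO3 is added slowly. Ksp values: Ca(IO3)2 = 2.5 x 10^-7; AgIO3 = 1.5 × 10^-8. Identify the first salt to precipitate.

AgIO3

Precipitation of each salt starts when its ion product equals its Ksp.
For Ca(IO3)2: 2.5 x 10^-7 = 0.031 × [IO3^-]^2  ⇒  [IO3^-] = 2.8 × 10^-3 M.
For AgIO3: 1.5 × 10^-8 = 0.0047 × [IO3^-]  ⇒  [IO3^-] = 3.2 x 10^-6 M.
The salt with the lower threshold [IO3^-] precipitates first: AgIO3.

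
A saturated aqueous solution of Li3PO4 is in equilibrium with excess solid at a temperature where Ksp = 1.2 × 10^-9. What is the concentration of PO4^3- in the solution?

Li3PO4(s) ⇌ 3 Li^+ + PO4^3-
Ksp = [Li^+]^3[PO4^3-]
With molar solubility s: [Li^+] = 3s, [PO4^3-] = s.
So Ksp = (3s)^3 × s = 27s^4
s^4 = 1.2 × 10^-9 / 27, so s = 2.58 x 10^-3 M
[PO4^3-] = s = 2.6 x 10^-3 M

[PO4^3-] ≈ 2.6 x 10^-3 M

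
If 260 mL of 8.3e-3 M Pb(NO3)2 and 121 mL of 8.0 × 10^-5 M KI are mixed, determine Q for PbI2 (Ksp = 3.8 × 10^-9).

Q = 3.7e-12

Total volume = 260 + 121 = 381 mL.
[Pb^2+] = 8.3 × 10^-3 × (260/381) = 5.66 × 10^-3 M
[I^-] = 8.0 × 10^-5 × (121/381) = 2.54 x 10^-5 M
PbI2(s) ⇌ Pb^2+ + 2 I^-, so Q = [Pb^2+][I^-]^2
Q = (5.66 x 10^-3)(2.54 × 10^-5)^2 = 3.7 × 10^-12
Q < Ksp, so no precipitate of PbI2 forms.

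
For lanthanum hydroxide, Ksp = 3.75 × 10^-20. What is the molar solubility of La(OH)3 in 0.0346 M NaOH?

s ≈ 9.05 x 10^-16 M

La(OH)3(s) <=> La^3+ + 3 OH^-
Ksp = [La^3+][OH^-]^3
If s mol/L dissolves here, [La^3+] = s, [OH^-] = 0.0346 + 3s ≈ 0.0346 (Ksp is small, so little additional dissolves).
Ksp ≈ s × (0.0346)^3
s = 9.05 × 10^-16 M
Check: 3s = 2.7 × 10^-15 ≪ 0.0346, so the approximation is valid.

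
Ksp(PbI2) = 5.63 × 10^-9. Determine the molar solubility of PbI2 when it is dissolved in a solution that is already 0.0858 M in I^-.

PbI2(s) ⇌ Pb^2+(aq) + 2 I^-(aq)
Ksp = [Pb^2+][I^-]^2
Let s be the molar solubility in this solution. [Pb^2+] = s, [I^-] = 0.0858 + 2s ≈ 0.0858 (common-ion effect: I^- is already 0.0858 M).
Ksp ≈ s × (0.0858)^2
s = 7.65 x 10^-7 M
Check: 2s = 1.5 x 10^-6 ≪ 0.0858, so the approximation is valid.

7.65 × 10^-7 M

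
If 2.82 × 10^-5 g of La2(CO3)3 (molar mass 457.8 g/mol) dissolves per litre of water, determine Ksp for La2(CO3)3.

Molar solubility s = (2.82 x 10^-5 g/L) / (457.8 g/mol) = 6.160 x 10^-8 M.
La2(CO3)3(s) ⇌ 2 La^3+ + 3 CO3^2-
Let s = molar solubility. Then [La^3+] = 2s and [CO3^2-] = 3s.
Ksp = [La^3+]^2[CO3^2-]^3
Substituting: Ksp = (2s)^2(3s)^3 = 108s^5
With s = 6.160 × 10^-8: Ksp = 9.58 × 10^-35

Ksp = 9.58e-35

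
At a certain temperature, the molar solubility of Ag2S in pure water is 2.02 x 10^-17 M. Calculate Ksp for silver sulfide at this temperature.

3.30 × 10^-50

Ag2S(s) ⇌ 2 Ag^+(aq) + S^2-(aq)
Let s = molar solubility. Then [Ag^+] = 2s and [S^2-] = s.
Ksp = [Ag^+]^2[S^2-]
Substituting: Ksp = (2s)^2s = 4s^3
Ksp = 4 × (2.02 × 10^-17)^3 = 3.30 × 10^-50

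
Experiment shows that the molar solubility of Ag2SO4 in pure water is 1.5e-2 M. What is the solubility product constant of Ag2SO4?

Ksp = 1.4e-5

Ag2SO4(s) <=> 2 Ag^+ + SO4^2-
Let s = molar solubility. Then [Ag^+] = 2s and [SO4^2-] = s.
Ksp = [Ag^+]^2[SO4^2-]
So Ksp = (2s)^2 × s = 4s^3
Ksp = 4 × (1.5 × 10^-2)^3 = 1.4 × 10^-5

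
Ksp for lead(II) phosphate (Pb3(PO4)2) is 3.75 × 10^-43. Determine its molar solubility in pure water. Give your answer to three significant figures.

1.28 × 10^-9 M

Pb3(PO4)2(s) ⇌ 3 Pb^2+(aq) + 2 PO4^3-(aq)
Ksp = [Pb^2+]^3[PO4^3-]^2
Let s = molar solubility. Then [Pb^2+] = 3s and [PO4^3-] = 2s.
So Ksp = (3s)^3 × (2s)^2 = 108s^5
s = (3.75 × 10^-43 / 108)^(1/5) = 1.28 × 10^-9 M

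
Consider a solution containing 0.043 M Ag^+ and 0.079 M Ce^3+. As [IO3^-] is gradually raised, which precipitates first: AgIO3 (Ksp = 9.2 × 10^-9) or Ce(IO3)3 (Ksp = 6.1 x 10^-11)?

AgIO3

Precipitation of each salt starts when its ion product equals its Ksp.
For AgIO3: 9.2 × 10^-9 = 0.043 × [IO3^-]  ⇒  [IO3^-] = 2.1 × 10^-7 M.
For Ce(IO3)3: 6.1 x 10^-11 = 0.079 × [IO3^-]^3  ⇒  [IO3^-] = 9.2 × 10^-4 M.
The salt with the lower threshold [IO3^-] precipitates first: AgIO3.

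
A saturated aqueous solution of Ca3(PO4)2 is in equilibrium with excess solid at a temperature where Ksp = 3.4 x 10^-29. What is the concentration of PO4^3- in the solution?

Ca3(PO4)2(s) <=> 3 Ca^2+(aq) + 2 PO4^3-(aq)
Ksp = [Ca^2+]^3[PO4^3-]^2
For each mole of Ca3(PO4)2 that dissolves: [Ca^2+] = 3s, [PO4^3-] = 2s.
Ksp = (3s)^3(2s)^2 = 108s^5
Solving, s = (3.4 x 10^-29/108)^(1/5) = 7.94 × 10^-7 M
[PO4^3-] = 2s = 1.6 × 10^-6 M

[PO4^3-] = 1.6 x 10^-6 M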